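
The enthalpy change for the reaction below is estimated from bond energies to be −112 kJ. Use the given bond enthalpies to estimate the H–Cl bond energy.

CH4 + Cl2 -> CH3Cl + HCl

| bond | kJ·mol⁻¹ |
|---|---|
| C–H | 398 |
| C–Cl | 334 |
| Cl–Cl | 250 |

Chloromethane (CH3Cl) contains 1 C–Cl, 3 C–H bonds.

Let D be the H–Cl bond energy.
Σ(broken) = 4×398 + 1×250 = 1842
Σ(formed) = 1×334 + 3×398 + 1×D = 1528 + D
ΔH = Σ(broken) − Σ(formed) = (1842) − (1528 + D) = +314 − D
Setting this equal to −112 kJ gives D = 426 kJ/mol.

D(H–Cl) ≈ 426 kJ/mol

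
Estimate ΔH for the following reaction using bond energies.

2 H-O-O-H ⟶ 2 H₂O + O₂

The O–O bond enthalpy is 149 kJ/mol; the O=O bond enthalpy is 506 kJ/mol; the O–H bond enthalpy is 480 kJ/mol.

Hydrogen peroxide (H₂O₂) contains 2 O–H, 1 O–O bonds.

Bonds broken (reactants):
  O–H: 4 × 480 = 1920
  O–O: 2 × 149 = 298
  Σ(broken) = 2218 kJ
Bonds formed (products):
  O–H: 4 × 480 = 1920
  O=O: 1 × 506 = 506
  Σ(formed) = 2426 kJ
ΔH = Σ(broken) − Σ(formed) = 2218 − 2426 = −208 kJ

ΔH ≈ −208 kJ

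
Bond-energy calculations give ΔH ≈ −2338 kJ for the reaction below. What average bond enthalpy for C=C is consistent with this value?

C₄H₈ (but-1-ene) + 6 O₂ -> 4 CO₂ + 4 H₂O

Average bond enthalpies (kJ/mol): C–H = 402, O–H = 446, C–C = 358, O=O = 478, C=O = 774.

Let D be the C=C bond energy.
Σ(broken) = 2×358 + 8×402 + 1×D + 6×478 = 6800 + D
Σ(formed) = 8×774 + 8×446 = 9760
ΔH = Σ(broken) − Σ(formed) = (6800 + D) − (9760) = −2960 + D
Setting this equal to −2338 kJ gives D = 622 kJ/mol.

D(C=C) ≈ 622 kJ/mol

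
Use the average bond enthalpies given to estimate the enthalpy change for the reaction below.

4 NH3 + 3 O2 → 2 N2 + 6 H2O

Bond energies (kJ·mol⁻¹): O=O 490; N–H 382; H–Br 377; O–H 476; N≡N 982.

ΔH ≈ −1622 kJ

Bonds broken (reactants):
  N–H: 12 × 382 = 4584
  O=O: 3 × 490 = 1470
  Σ(broken) = 6054 kJ
Bonds formed (products):
  N≡N: 2 × 982 = 1964
  O–H: 12 × 476 = 5712
  Σ(formed) = 7676 kJ
ΔH = Σ(broken) − Σ(formed) = 6054 − 7676 = −1622 kJ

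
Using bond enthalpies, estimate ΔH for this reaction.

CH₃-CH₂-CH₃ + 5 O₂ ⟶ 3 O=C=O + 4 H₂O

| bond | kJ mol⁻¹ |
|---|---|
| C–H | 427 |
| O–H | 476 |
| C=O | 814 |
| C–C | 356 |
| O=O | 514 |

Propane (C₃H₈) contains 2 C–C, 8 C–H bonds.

Bonds broken (reactants):
  C–C: 2 × 356 = 712
  C–H: 8 × 427 = 3416
  O=O: 5 × 514 = 2570
  Σ(broken) = 6698 kJ
Bonds formed (products):
  C=O: 6 × 814 = 4884
  O–H: 8 × 476 = 3808
  Σ(formed) = 8692 kJ
ΔH = Σ(broken) − Σ(formed) = 6698 − 8692 = −1994 kJ

ΔH ≈ −1994 kJ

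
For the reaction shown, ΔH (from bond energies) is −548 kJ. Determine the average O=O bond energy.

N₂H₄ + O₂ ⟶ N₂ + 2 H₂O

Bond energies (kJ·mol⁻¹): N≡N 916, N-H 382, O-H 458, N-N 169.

Let D be the O=O bond energy.
Σ(broken) = 4×382 + 1×169 + 1×D = 1697 + D
Σ(formed) = 1×916 + 4×458 = 2748
ΔH = Σ(broken) − Σ(formed) = (1697 + D) − (2748) = −1051 + D
Setting this equal to −548 kJ gives D = 503 kJ/mol.

D(O=O) ≈ 503 kJ/mol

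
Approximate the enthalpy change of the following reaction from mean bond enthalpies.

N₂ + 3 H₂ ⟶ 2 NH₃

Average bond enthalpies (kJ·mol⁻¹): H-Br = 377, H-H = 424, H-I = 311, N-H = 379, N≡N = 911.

ΔH ≈ −91 kJ

Bonds broken (reactants):
  H-H: 3 × 424 = 1272
  N≡N: 1 × 911 = 911
  Σ(broken) = 2183 kJ
Bonds formed (products):
  N-H: 6 × 379 = 2274
  Σ(formed) = 2274 kJ
ΔH = Σ(broken) − Σ(formed) = 2183 − 2274 = −91 kJ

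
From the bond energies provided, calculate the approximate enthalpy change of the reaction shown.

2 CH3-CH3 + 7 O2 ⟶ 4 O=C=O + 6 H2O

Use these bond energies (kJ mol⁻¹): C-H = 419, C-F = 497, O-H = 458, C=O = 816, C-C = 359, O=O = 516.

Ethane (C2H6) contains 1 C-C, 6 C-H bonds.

Bonds broken (reactants):
  C-C: 2 × 359 = 718
  C-H: 12 × 419 = 5028
  O=O: 7 × 516 = 3612
  Σ(broken) = 9358 kJ
Bonds formed (products):
  C=O: 8 × 816 = 6528
  O-H: 12 × 458 = 5496
  Σ(formed) = 12024 kJ
ΔH = Σ(broken) − Σ(formed) = 9358 − 12024 = −2666 kJ

ΔH ≈ −2666 kJ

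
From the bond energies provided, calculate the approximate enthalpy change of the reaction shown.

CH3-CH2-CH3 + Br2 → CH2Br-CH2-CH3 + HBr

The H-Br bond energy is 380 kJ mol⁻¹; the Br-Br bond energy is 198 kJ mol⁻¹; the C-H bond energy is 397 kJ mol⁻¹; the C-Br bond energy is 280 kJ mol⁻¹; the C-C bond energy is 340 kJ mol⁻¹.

Bonds broken (reactants):
  Br-Br: 1 × 198 = 198
  C-C: 2 × 340 = 680
  C-H: 8 × 397 = 3176
  Σ(broken) = 4054 kJ
Bonds formed (products):
  C-Br: 1 × 280 = 280
  C-C: 2 × 340 = 680
  C-H: 7 × 397 = 2779
  H-Br: 1 × 380 = 380
  Σ(formed) = 4119 kJ
ΔH = Σ(broken) − Σ(formed) = 4054 − 4119 = −65 kJ

ΔH ≈ −65 kJ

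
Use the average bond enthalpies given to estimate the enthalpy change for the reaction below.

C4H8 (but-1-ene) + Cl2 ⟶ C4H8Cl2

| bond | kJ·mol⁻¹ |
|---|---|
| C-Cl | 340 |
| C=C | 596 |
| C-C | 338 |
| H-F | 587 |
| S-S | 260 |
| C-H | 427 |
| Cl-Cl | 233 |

ΔH ≈ −189 kJ

Bonds broken (reactants):
  C-C: 2 × 338 = 676
  C-H: 8 × 427 = 3416
  C=C: 1 × 596 = 596
  Cl-Cl: 1 × 233 = 233
  Σ(broken) = 4921 kJ
Bonds formed (products):
  C-C: 3 × 338 = 1014
  C-Cl: 2 × 340 = 680
  C-H: 8 × 427 = 3416
  Σ(formed) = 5110 kJ
ΔH = Σ(broken) − Σ(formed) = 4921 − 5110 = −189 kJ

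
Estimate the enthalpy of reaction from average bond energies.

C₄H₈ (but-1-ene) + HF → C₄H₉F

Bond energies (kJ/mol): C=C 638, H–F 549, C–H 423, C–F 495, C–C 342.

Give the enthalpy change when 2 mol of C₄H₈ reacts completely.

Bonds broken (reactants):
  C–C: 2 × 342 = 684
  C–H: 8 × 423 = 3384
  C=C: 1 × 638 = 638
  H–F: 1 × 549 = 549
  Σ(broken) = 5255 kJ
Bonds formed (products):
  C–C: 3 × 342 = 1026
  C–F: 1 × 495 = 495
  C–H: 9 × 423 = 3807
  Σ(formed) = 5328 kJ
ΔH = Σ(broken) − Σ(formed) = 5255 − 5328 = −73 kJ
For 2× the reaction as written: 2 × (−73) = −146 kJ

ΔH = −146 kJ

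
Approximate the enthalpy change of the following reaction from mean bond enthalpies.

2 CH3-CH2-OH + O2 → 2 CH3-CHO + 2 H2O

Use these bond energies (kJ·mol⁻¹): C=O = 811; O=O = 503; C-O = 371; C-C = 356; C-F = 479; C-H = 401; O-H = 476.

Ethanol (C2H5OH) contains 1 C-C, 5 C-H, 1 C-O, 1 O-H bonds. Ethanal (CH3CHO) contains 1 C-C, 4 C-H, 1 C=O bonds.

ΔH ≈ −527 kJ

Bonds broken (reactants):
  C-C: 2 × 356 = 712
  C-H: 10 × 401 = 4010
  C-O: 2 × 371 = 742
  O-H: 2 × 476 = 952
  O=O: 1 × 503 = 503
  Σ(broken) = 6919 kJ
Bonds formed (products):
  C-C: 2 × 356 = 712
  C-H: 8 × 401 = 3208
  C=O: 2 × 811 = 1622
  O-H: 4 × 476 = 1904
  Σ(formed) = 7446 kJ
ΔH = Σ(broken) − Σ(formed) = 6919 − 7446 = −527 kJ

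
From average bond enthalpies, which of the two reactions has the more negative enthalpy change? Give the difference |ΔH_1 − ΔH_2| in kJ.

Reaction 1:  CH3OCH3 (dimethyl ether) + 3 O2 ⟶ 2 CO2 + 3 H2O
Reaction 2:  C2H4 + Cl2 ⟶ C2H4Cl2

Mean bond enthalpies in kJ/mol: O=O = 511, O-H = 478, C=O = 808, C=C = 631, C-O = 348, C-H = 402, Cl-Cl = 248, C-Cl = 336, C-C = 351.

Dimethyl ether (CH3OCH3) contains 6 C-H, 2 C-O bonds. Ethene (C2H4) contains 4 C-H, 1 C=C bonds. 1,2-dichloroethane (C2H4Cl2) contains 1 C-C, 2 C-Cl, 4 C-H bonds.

Reaction 1, by 1315 kJ

Reaction 1:
  Bonds broken (reactants):
    C-H: 6 × 402 = 2412
    C-O: 2 × 348 = 696
    O=O: 3 × 511 = 1533
    Σ(broken) = 4641 kJ
  Bonds formed (products):
    C=O: 4 × 808 = 3232
    O-H: 6 × 478 = 2868
    Σ(formed) = 6100 kJ
  ΔH_1 = 4641 − 6100 = −1459 kJ
Reaction 2:
  Bonds broken (reactants):
    C-H: 4 × 402 = 1608
    C=C: 1 × 631 = 631
    Cl-Cl: 1 × 248 = 248
    Σ(broken) = 2487 kJ
  Bonds formed (products):
    C-C: 1 × 351 = 351
    C-Cl: 2 × 336 = 672
    C-H: 4 × 402 = 1608
    Σ(formed) = 2631 kJ
  ΔH_2 = 2487 − 2631 = −144 kJ
ΔH_1 − ΔH_2 = −1315 kJ, so reaction 1 has the more negative ΔH; |ΔH_1 − ΔH_2| = 1315 kJ.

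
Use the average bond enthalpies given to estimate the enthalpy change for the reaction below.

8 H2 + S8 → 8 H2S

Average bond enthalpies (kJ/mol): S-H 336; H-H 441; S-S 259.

Bonds broken (reactants):
  H-H: 8 × 441 = 3528
  S-S: 8 × 259 = 2072
  Σ(broken) = 5600 kJ
Bonds formed (products):
  S-H: 16 × 336 = 5376
  Σ(formed) = 5376 kJ
ΔH = Σ(broken) − Σ(formed) = 5600 − 5376 = +224 kJ

ΔH ≈ +224 kJ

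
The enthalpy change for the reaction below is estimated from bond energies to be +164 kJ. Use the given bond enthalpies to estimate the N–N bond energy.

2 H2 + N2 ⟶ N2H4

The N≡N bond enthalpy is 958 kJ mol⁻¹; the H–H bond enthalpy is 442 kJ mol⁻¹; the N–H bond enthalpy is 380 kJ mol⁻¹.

D(N–N) ≈ 158 kJ/mol

Let D be the N–N bond energy.
Σ(broken) = 2×442 + 1×958 = 1842
Σ(formed) = 4×380 + 1×D = 1520 + D
ΔH = Σ(broken) − Σ(formed) = (1842) − (1520 + D) = +322 − D
Setting this equal to +164 kJ gives D = 158 kJ/mol.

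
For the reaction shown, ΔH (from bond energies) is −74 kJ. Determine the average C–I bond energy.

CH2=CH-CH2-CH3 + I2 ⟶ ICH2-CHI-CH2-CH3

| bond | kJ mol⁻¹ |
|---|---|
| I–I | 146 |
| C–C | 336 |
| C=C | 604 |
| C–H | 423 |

D(C–I) ≈ 244 kJ/mol

Let D be the C–I bond energy.
Σ(broken) = 2×336 + 8×423 + 1×604 + 1×146 = 4806
Σ(formed) = 3×336 + 8×423 + 2×D = 4392 + 2D
ΔH = Σ(broken) − Σ(formed) = (4806) − (4392 + 2D) = +414 − 2D
Setting this equal to −74 kJ gives 2D = 488, so D = 244 kJ/mol.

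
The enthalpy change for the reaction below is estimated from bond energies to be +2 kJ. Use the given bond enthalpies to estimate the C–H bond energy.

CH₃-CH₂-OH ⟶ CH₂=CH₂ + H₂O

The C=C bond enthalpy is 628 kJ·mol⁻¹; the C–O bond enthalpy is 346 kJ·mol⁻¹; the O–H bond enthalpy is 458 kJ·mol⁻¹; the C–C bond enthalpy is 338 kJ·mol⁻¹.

Let D be the C–H bond energy.
Σ(broken) = 1×338 + 5×D + 1×346 + 1×458 = 1142 + 5D
Σ(formed) = 4×D + 1×628 + 2×458 = 1544 + 4D
ΔH = Σ(broken) − Σ(formed) = (1142 + 5D) − (1544 + 4D) = −402 + D
Setting this equal to +2 kJ gives D = 404 kJ/mol.

D(C–H) ≈ 404 kJ/mol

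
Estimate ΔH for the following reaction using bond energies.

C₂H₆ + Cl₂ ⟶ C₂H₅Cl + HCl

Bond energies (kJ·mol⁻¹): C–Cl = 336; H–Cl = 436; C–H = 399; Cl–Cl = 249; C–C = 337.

ΔH ≈ −124 kJ

Bonds broken (reactants):
  C–C: 1 × 337 = 337
  C–H: 6 × 399 = 2394
  Cl–Cl: 1 × 249 = 249
  Σ(broken) = 2980 kJ
Bonds formed (products):
  C–C: 1 × 337 = 337
  C–Cl: 1 × 336 = 336
  C–H: 5 × 399 = 1995
  H–Cl: 1 × 436 = 436
  Σ(formed) = 3104 kJ
ΔH = Σ(broken) − Σ(formed) = 2980 − 3104 = −124 kJ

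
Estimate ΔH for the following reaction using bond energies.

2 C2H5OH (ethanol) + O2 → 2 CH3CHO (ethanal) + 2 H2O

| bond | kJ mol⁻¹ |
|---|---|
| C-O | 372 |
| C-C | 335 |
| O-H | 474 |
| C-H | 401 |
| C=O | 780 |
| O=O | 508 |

Bonds broken (reactants):
  C-C: 2 × 335 = 670
  C-H: 10 × 401 = 4010
  C-O: 2 × 372 = 744
  O-H: 2 × 474 = 948
  O=O: 1 × 508 = 508
  Σ(broken) = 6880 kJ
Bonds formed (products):
  C-C: 2 × 335 = 670
  C-H: 8 × 401 = 3208
  C=O: 2 × 780 = 1560
  O-H: 4 × 474 = 1896
  Σ(formed) = 7334 kJ
ΔH = Σ(broken) − Σ(formed) = 6880 − 7334 = −454 kJ

ΔH ≈ −454 kJ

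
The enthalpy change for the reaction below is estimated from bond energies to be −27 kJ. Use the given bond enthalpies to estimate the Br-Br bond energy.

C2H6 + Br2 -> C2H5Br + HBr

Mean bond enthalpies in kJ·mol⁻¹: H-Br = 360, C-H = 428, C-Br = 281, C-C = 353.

Let D be the Br-Br bond energy.
Σ(broken) = 1×D + 1×353 + 6×428 = 2921 + D
Σ(formed) = 1×281 + 1×353 + 5×428 + 1×360 = 3134
ΔH = Σ(broken) − Σ(formed) = (2921 + D) − (3134) = −213 + D
Setting this equal to −27 kJ gives D = 186 kJ/mol.

D(Br-Br) ≈ 186 kJ/mol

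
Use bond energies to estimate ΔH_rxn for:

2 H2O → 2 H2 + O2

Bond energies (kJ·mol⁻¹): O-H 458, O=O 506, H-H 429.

Bonds broken (reactants):
  O-H: 4 × 458 = 1832
  Σ(broken) = 1832 kJ
Bonds formed (products):
  H-H: 2 × 429 = 858
  O=O: 1 × 506 = 506
  Σ(formed) = 1364 kJ
ΔH = Σ(broken) − Σ(formed) = 1832 − 1364 = +468 kJ

ΔH ≈ +468 kJ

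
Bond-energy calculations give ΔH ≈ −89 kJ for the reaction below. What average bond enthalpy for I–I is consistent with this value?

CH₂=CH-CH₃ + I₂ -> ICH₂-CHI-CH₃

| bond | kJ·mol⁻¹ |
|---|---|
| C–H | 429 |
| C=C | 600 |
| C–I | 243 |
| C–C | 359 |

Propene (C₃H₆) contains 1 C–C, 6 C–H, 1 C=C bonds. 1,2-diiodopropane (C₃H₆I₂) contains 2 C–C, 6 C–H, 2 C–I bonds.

D(I–I) ≈ 156 kJ/mol

Let D be the I–I bond energy.
Σ(broken) = 1×359 + 6×429 + 1×600 + 1×D = 3533 + D
Σ(formed) = 2×359 + 6×429 + 2×243 = 3778
ΔH = Σ(broken) − Σ(formed) = (3533 + D) − (3778) = −245 + D
Setting this equal to −89 kJ gives D = 156 kJ/mol.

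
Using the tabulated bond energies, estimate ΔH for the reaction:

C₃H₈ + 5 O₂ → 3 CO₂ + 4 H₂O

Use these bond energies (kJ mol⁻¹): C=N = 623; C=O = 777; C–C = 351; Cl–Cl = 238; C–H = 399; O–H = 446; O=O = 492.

Bonds broken (reactants):
  C–C: 2 × 351 = 702
  C–H: 8 × 399 = 3192
  O=O: 5 × 492 = 2460
  Σ(broken) = 6354 kJ
Bonds formed (products):
  C=O: 6 × 777 = 4662
  O–H: 8 × 446 = 3568
  Σ(formed) = 8230 kJ
ΔH = Σ(broken) − Σ(formed) = 6354 − 8230 = −1876 kJ

ΔH ≈ −1876 kJ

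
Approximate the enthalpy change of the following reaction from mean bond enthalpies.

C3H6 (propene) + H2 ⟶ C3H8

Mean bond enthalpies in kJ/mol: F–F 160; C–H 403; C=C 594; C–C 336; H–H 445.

Bonds broken (reactants):
  C–C: 1 × 336 = 336
  C–H: 6 × 403 = 2418
  C=C: 1 × 594 = 594
  H–H: 1 × 445 = 445
  Σ(broken) = 3793 kJ
Bonds formed (products):
  C–C: 2 × 336 = 672
  C–H: 8 × 403 = 3224
  Σ(formed) = 3896 kJ
ΔH = Σ(broken) − Σ(formed) = 3793 − 3896 = −103 kJ

ΔH ≈ −103 kJ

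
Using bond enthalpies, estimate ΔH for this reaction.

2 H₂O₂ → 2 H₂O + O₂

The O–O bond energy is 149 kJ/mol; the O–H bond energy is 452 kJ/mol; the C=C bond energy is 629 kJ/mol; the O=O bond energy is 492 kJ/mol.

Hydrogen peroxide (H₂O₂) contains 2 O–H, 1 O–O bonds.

ΔH ≈ −194 kJ

Bonds broken (reactants):
  O–H: 4 × 452 = 1808
  O–O: 2 × 149 = 298
  Σ(broken) = 2106 kJ
Bonds formed (products):
  O–H: 4 × 452 = 1808
  O=O: 1 × 492 = 492
  Σ(formed) = 2300 kJ
ΔH = Σ(broken) − Σ(formed) = 2106 − 2300 = −194 kJ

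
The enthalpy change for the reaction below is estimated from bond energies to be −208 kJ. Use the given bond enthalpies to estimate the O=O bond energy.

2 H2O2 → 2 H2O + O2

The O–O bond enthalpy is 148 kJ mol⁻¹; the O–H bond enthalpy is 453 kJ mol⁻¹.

D(O=O) ≈ 504 kJ/mol

Let D be the O=O bond energy.
Σ(broken) = 4×453 + 2×148 = 2108
Σ(formed) = 4×453 + 1×D = 1812 + D
ΔH = Σ(broken) − Σ(formed) = (2108) − (1812 + D) = +296 − D
Setting this equal to −208 kJ gives D = 504 kJ/mol.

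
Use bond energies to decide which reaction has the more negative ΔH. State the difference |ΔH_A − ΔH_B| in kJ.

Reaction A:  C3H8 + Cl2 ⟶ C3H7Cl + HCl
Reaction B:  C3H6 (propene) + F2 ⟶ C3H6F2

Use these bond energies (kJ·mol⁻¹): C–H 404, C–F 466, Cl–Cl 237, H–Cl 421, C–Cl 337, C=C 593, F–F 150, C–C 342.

Reaction A:
  Bonds broken (reactants):
    C–C: 2 × 342 = 684
    C–H: 8 × 404 = 3232
    Cl–Cl: 1 × 237 = 237
    Σ(broken) = 4153 kJ
  Bonds formed (products):
    C–C: 2 × 342 = 684
    C–Cl: 1 × 337 = 337
    C–H: 7 × 404 = 2828
    H–Cl: 1 × 421 = 421
    Σ(formed) = 4270 kJ
  ΔH_A = 4153 − 4270 = −117 kJ
Reaction B:
  Bonds broken (reactants):
    C–C: 1 × 342 = 342
    C–H: 6 × 404 = 2424
    C=C: 1 × 593 = 593
    F–F: 1 × 150 = 150
    Σ(broken) = 3509 kJ
  Bonds formed (products):
    C–C: 2 × 342 = 684
    C–F: 2 × 466 = 932
    C–H: 6 × 404 = 2424
    Σ(formed) = 4040 kJ
  ΔH_B = 3509 − 4040 = −531 kJ
ΔH_A − ΔH_B = +414 kJ, so reaction B has the more negative ΔH; |ΔH_A − ΔH_B| = 414 kJ.

Reaction B, by 414 kJ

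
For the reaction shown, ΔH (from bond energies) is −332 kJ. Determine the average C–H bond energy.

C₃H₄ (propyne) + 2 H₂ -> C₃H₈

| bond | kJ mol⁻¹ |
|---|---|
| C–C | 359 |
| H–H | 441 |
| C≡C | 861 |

D(C–H) ≈ 429 kJ/mol

Let D be the C–H bond energy.
Σ(broken) = 1×861 + 1×359 + 4×D + 2×441 = 2102 + 4D
Σ(formed) = 2×359 + 8×D = 718 + 8D
ΔH = Σ(broken) − Σ(formed) = (2102 + 4D) − (718 + 8D) = +1384 − 4D
Setting this equal to −332 kJ gives 4D = 1716, so D = 429 kJ/mol.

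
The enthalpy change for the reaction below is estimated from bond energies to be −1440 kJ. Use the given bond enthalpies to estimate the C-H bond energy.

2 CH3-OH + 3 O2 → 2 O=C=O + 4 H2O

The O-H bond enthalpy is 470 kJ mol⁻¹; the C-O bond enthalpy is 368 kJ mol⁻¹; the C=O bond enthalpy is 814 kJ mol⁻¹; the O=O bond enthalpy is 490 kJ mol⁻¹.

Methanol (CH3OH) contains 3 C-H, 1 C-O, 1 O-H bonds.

D(C-H) ≈ 405 kJ/mol

Let D be the C-H bond energy.
Σ(broken) = 6×D + 2×368 + 2×470 + 3×490 = 3146 + 6D
Σ(formed) = 4×814 + 8×470 = 7016
ΔH = Σ(broken) − Σ(formed) = (3146 + 6D) − (7016) = −3870 + 6D
Setting this equal to −1440 kJ gives 6D = 2430, so D = 405 kJ/mol.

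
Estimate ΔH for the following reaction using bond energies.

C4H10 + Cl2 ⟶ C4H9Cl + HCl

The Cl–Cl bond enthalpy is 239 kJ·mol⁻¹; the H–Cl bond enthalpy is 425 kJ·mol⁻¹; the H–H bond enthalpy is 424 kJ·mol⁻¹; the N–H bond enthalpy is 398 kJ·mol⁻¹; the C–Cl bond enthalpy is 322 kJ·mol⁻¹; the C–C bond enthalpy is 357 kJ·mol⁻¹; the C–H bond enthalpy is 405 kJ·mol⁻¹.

Bonds broken (reactants):
  C–C: 3 × 357 = 1071
  C–H: 10 × 405 = 4050
  Cl–Cl: 1 × 239 = 239
  Σ(broken) = 5360 kJ
Bonds formed (products):
  C–C: 3 × 357 = 1071
  C–Cl: 1 × 322 = 322
  C–H: 9 × 405 = 3645
  H–Cl: 1 × 425 = 425
  Σ(formed) = 5463 kJ
ΔH = Σ(broken) − Σ(formed) = 5360 − 5463 = −103 kJ

ΔH ≈ −103 kJ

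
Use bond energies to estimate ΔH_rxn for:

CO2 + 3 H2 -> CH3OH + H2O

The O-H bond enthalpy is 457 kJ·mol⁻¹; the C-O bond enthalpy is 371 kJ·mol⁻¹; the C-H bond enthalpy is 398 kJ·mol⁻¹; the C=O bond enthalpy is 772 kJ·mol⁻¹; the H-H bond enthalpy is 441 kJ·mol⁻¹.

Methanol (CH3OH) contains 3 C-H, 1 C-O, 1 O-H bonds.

ΔH ≈ −69 kJ

Bonds broken (reactants):
  C=O: 2 × 772 = 1544
  H-H: 3 × 441 = 1323
  Σ(broken) = 2867 kJ
Bonds formed (products):
  C-H: 3 × 398 = 1194
  C-O: 1 × 371 = 371
  O-H: 3 × 457 = 1371
  Σ(formed) = 2936 kJ
ΔH = Σ(broken) − Σ(formed) = 2867 − 2936 = −69 kJ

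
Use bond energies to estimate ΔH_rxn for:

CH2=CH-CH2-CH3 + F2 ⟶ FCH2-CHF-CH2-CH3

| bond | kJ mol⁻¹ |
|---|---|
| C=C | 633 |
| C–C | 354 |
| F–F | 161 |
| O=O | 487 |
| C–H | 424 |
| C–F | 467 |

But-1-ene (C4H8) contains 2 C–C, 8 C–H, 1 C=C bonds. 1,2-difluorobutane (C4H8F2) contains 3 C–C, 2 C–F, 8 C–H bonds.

Bonds broken (reactants):
  C–C: 2 × 354 = 708
  C–H: 8 × 424 = 3392
  C=C: 1 × 633 = 633
  F–F: 1 × 161 = 161
  Σ(broken) = 4894 kJ
Bonds formed (products):
  C–C: 3 × 354 = 1062
  C–F: 2 × 467 = 934
  C–H: 8 × 424 = 3392
  Σ(formed) = 5388 kJ
ΔH = Σ(broken) − Σ(formed) = 4894 − 5388 = −494 kJ

ΔH ≈ −494 kJ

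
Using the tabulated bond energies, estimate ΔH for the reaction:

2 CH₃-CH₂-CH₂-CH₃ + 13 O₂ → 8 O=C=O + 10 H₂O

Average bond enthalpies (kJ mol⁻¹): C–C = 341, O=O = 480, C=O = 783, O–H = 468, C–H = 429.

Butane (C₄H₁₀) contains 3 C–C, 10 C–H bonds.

Bonds broken (reactants):
  C–C: 6 × 341 = 2046
  C–H: 20 × 429 = 8580
  O=O: 13 × 480 = 6240
  Σ(broken) = 16866 kJ
Bonds formed (products):
  C=O: 16 × 783 = 12528
  O–H: 20 × 468 = 9360
  Σ(formed) = 21888 kJ
ΔH = Σ(broken) − Σ(formed) = 16866 − 21888 = −5022 kJ

ΔH ≈ −5022 kJ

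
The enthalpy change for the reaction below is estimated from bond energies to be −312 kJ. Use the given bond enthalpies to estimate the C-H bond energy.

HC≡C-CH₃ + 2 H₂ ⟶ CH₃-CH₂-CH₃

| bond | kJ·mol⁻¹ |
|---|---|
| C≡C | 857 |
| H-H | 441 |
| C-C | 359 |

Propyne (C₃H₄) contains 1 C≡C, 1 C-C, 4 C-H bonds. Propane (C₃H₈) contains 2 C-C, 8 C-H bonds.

D(C-H) ≈ 423 kJ/mol

Let D be the C-H bond energy.
Σ(broken) = 1×857 + 1×359 + 4×D + 2×441 = 2098 + 4D
Σ(formed) = 2×359 + 8×D = 718 + 8D
ΔH = Σ(broken) − Σ(formed) = (2098 + 4D) − (718 + 8D) = +1380 − 4D
Setting this equal to −312 kJ gives 4D = 1692, so D = 423 kJ/mol.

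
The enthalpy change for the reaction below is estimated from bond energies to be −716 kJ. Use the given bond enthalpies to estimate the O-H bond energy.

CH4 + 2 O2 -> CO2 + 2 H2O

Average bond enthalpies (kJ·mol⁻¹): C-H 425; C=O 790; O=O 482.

Let D be the O-H bond energy.
Σ(broken) = 4×425 + 2×482 = 2664
Σ(formed) = 2×790 + 4×D = 1580 + 4D
ΔH = Σ(broken) − Σ(formed) = (2664) − (1580 + 4D) = +1084 − 4D
Setting this equal to −716 kJ gives 4D = 1800, so D = 450 kJ/mol.

D(O-H) ≈ 450 kJ/mol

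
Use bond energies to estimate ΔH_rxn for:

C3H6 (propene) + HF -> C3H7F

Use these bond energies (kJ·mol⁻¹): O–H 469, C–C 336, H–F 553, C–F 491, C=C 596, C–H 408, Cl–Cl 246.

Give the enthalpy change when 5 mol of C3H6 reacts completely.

ΔH = −430 kJ

Bonds broken (reactants):
  C–C: 1 × 336 = 336
  C–H: 6 × 408 = 2448
  C=C: 1 × 596 = 596
  H–F: 1 × 553 = 553
  Σ(broken) = 3933 kJ
Bonds formed (products):
  C–C: 2 × 336 = 672
  C–F: 1 × 491 = 491
  C–H: 7 × 408 = 2856
  Σ(formed) = 4019 kJ
ΔH = Σ(broken) − Σ(formed) = 3933 − 4019 = −86 kJ
For 5× the reaction as written: 5 × (−86) = −430 kJ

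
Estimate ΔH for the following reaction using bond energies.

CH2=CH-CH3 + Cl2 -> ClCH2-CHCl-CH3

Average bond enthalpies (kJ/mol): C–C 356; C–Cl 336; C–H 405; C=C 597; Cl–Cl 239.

Bonds broken (reactants):
  C–C: 1 × 356 = 356
  C–H: 6 × 405 = 2430
  C=C: 1 × 597 = 597
  Cl–Cl: 1 × 239 = 239
  Σ(broken) = 3622 kJ
Bonds formed (products):
  C–C: 2 × 356 = 712
  C–Cl: 2 × 336 = 672
  C–H: 6 × 405 = 2430
  Σ(formed) = 3814 kJ
ΔH = Σ(broken) − Σ(formed) = 3622 − 3814 = −192 kJ

ΔH ≈ −192 kJ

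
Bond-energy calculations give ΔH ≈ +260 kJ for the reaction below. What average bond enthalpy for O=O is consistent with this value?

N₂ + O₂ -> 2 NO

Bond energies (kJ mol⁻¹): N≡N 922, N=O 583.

D(O=O) ≈ 504 kJ/mol

Let D be the O=O bond energy.
Σ(broken) = 1×922 + 1×D = 922 + D
Σ(formed) = 2×583 = 1166
ΔH = Σ(broken) − Σ(formed) = (922 + D) − (1166) = −244 + D
Setting this equal to +260 kJ gives D = 504 kJ/mol.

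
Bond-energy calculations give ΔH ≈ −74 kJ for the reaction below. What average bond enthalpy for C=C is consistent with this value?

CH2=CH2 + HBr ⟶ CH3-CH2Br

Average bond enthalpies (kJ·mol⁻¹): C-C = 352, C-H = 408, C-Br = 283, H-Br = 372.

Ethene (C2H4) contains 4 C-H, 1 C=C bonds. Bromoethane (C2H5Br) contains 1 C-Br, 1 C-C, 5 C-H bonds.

Let D be the C=C bond energy.
Σ(broken) = 4×408 + 1×D + 1×372 = 2004 + D
Σ(formed) = 1×283 + 1×352 + 5×408 = 2675
ΔH = Σ(broken) − Σ(formed) = (2004 + D) − (2675) = −671 + D
Setting this equal to −74 kJ gives D = 597 kJ/mol.

D(C=C) ≈ 597 kJ/mol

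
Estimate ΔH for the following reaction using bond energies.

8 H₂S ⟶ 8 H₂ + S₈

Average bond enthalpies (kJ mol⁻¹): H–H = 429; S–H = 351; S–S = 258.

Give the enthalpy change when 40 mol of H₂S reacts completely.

Bonds broken (reactants):
  S–H: 16 × 351 = 5616
  Σ(broken) = 5616 kJ
Bonds formed (products):
  H–H: 8 × 429 = 3432
  S–S: 8 × 258 = 2064
  Σ(formed) = 5496 kJ
ΔH = Σ(broken) − Σ(formed) = 5616 − 5496 = +120 kJ
For 5× the reaction as written: 5 × (+120) = +600 kJ

ΔH = +600 kJ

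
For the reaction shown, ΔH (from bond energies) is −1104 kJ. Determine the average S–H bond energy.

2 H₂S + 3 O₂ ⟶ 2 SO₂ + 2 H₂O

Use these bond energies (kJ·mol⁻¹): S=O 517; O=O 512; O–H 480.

Let D be the S–H bond energy.
Σ(broken) = 3×512 + 4×D = 1536 + 4D
Σ(formed) = 4×480 + 4×517 = 3988
ΔH = Σ(broken) − Σ(formed) = (1536 + 4D) − (3988) = −2452 + 4D
Setting this equal to −1104 kJ gives 4D = 1348, so D = 337 kJ/mol.

D(S–H) ≈ 337 kJ/mol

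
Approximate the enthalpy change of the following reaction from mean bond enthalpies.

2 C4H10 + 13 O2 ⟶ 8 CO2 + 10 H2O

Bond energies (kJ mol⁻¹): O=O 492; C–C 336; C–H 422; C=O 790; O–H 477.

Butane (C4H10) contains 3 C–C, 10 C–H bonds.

Bonds broken (reactants):
  C–C: 6 × 336 = 2016
  C–H: 20 × 422 = 8440
  O=O: 13 × 492 = 6396
  Σ(broken) = 16852 kJ
Bonds formed (products):
  C=O: 16 × 790 = 12640
  O–H: 20 × 477 = 9540
  Σ(formed) = 22180 kJ
ΔH = Σ(broken) − Σ(formed) = 16852 − 22180 = −5328 kJ

ΔH ≈ −5328 kJ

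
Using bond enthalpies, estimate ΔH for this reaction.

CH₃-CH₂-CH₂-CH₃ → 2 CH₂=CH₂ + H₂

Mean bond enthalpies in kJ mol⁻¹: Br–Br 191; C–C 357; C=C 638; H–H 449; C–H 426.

Bonds broken (reactants):
  C–C: 3 × 357 = 1071
  C–H: 10 × 426 = 4260
  Σ(broken) = 5331 kJ
Bonds formed (products):
  C–H: 8 × 426 = 3408
  C=C: 2 × 638 = 1276
  H–H: 1 × 449 = 449
  Σ(formed) = 5133 kJ
ΔH = Σ(broken) − Σ(formed) = 5331 − 5133 = +198 kJ

ΔH ≈ +198 kJ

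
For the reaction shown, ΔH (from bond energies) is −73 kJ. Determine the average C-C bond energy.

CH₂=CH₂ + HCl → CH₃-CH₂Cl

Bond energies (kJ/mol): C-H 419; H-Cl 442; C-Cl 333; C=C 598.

Let D be the C-C bond energy.
Σ(broken) = 4×419 + 1×598 + 1×442 = 2716
Σ(formed) = 1×D + 1×333 + 5×419 = 2428 + D
ΔH = Σ(broken) − Σ(formed) = (2716) − (2428 + D) = +288 − D
Setting this equal to −73 kJ gives D = 361 kJ/mol.

D(C-C) ≈ 361 kJ/mol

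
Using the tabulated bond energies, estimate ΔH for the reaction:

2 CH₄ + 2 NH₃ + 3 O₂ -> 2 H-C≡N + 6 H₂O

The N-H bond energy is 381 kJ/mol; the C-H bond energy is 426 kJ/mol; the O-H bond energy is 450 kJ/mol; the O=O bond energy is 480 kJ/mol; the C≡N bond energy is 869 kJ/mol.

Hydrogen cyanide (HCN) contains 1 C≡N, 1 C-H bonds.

ΔH ≈ −856 kJ

Bonds broken (reactants):
  C-H: 8 × 426 = 3408
  N-H: 6 × 381 = 2286
  O=O: 3 × 480 = 1440
  Σ(broken) = 7134 kJ
Bonds formed (products):
  C≡N: 2 × 869 = 1738
  C-H: 2 × 426 = 852
  O-H: 12 × 450 = 5400
  Σ(formed) = 7990 kJ
ΔH = Σ(broken) − Σ(formed) = 7134 − 7990 = −856 kJ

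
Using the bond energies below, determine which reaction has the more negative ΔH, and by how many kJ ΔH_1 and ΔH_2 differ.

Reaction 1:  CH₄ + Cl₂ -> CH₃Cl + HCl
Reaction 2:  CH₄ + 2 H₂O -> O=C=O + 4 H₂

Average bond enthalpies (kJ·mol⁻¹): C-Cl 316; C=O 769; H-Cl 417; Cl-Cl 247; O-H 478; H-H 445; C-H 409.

Reaction 1:
  Bonds broken (reactants):
    C-H: 4 × 409 = 1636
    Cl-Cl: 1 × 247 = 247
    Σ(broken) = 1883 kJ
  Bonds formed (products):
    C-Cl: 1 × 316 = 316
    C-H: 3 × 409 = 1227
    H-Cl: 1 × 417 = 417
    Σ(formed) = 1960 kJ
  ΔH_1 = 1883 − 1960 = −77 kJ
Reaction 2:
  Bonds broken (reactants):
    C-H: 4 × 409 = 1636
    O-H: 4 × 478 = 1912
    Σ(broken) = 3548 kJ
  Bonds formed (products):
    C=O: 2 × 769 = 1538
    H-H: 4 × 445 = 1780
    Σ(formed) = 3318 kJ
  ΔH_2 = 3548 − 3318 = +230 kJ
ΔH_1 − ΔH_2 = −307 kJ, so reaction 1 has the more negative ΔH; |ΔH_1 − ΔH_2| = 307 kJ.

Reaction 1, by 307 kJ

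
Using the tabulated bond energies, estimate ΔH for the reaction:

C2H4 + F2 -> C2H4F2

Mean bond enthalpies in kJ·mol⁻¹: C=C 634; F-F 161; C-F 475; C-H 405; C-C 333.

ΔH ≈ −488 kJ

Bonds broken (reactants):
  C-H: 4 × 405 = 1620
  C=C: 1 × 634 = 634
  F-F: 1 × 161 = 161
  Σ(broken) = 2415 kJ
Bonds formed (products):
  C-C: 1 × 333 = 333
  C-F: 2 × 475 = 950
  C-H: 4 × 405 = 1620
  Σ(formed) = 2903 kJ
ΔH = Σ(broken) − Σ(formed) = 2415 − 2903 = −488 kJ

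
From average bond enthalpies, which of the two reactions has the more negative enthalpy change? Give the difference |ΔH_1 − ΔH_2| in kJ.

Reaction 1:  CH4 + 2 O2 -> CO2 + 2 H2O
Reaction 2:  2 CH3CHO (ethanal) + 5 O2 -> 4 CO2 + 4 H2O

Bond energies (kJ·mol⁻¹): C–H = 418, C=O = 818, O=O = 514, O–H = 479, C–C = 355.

Reaction 2, by 1264 kJ

Reaction 1:
  Bonds broken (reactants):
    C–H: 4 × 418 = 1672
    O=O: 2 × 514 = 1028
    Σ(broken) = 2700 kJ
  Bonds formed (products):
    C=O: 2 × 818 = 1636
    O–H: 4 × 479 = 1916
    Σ(formed) = 3552 kJ
  ΔH_1 = 2700 − 3552 = −852 kJ
Reaction 2:
  Bonds broken (reactants):
    C–C: 2 × 355 = 710
    C–H: 8 × 418 = 3344
    C=O: 2 × 818 = 1636
    O=O: 5 × 514 = 2570
    Σ(broken) = 8260 kJ
  Bonds formed (products):
    C=O: 8 × 818 = 6544
    O–H: 8 × 479 = 3832
    Σ(formed) = 10376 kJ
  ΔH_2 = 8260 − 10376 = −2116 kJ
ΔH_1 − ΔH_2 = +1264 kJ, so reaction 2 has the more negative ΔH; |ΔH_1 − ΔH_2| = 1264 kJ.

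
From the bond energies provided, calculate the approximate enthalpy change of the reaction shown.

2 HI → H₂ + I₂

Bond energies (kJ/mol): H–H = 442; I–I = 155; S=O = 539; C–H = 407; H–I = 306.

ΔH ≈ +15 kJ

Bonds broken (reactants):
  H–I: 2 × 306 = 612
  Σ(broken) = 612 kJ
Bonds formed (products):
  H–H: 1 × 442 = 442
  I–I: 1 × 155 = 155
  Σ(formed) = 597 kJ
ΔH = Σ(broken) − Σ(formed) = 612 − 597 = +15 kJ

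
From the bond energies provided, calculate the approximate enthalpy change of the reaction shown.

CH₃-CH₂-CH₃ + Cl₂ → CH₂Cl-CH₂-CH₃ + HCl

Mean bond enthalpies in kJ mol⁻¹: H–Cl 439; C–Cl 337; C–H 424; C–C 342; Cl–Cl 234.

Bonds broken (reactants):
  C–C: 2 × 342 = 684
  C–H: 8 × 424 = 3392
  Cl–Cl: 1 × 234 = 234
  Σ(broken) = 4310 kJ
Bonds formed (products):
  C–C: 2 × 342 = 684
  C–Cl: 1 × 337 = 337
  C–H: 7 × 424 = 2968
  H–Cl: 1 × 439 = 439
  Σ(formed) = 4428 kJ
ΔH = Σ(broken) − Σ(formed) = 4310 − 4428 = −118 kJ

ΔH ≈ −118 kJ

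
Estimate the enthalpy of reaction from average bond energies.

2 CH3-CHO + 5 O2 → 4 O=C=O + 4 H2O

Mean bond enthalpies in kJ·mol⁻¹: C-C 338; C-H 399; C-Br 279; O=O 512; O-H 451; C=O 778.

ΔH ≈ −1848 kJ

Bonds broken (reactants):
  C-C: 2 × 338 = 676
  C-H: 8 × 399 = 3192
  C=O: 2 × 778 = 1556
  O=O: 5 × 512 = 2560
  Σ(broken) = 7984 kJ
Bonds formed (products):
  C=O: 8 × 778 = 6224
  O-H: 8 × 451 = 3608
  Σ(formed) = 9832 kJ
ΔH = Σ(broken) − Σ(formed) = 7984 − 9832 = −1848 kJ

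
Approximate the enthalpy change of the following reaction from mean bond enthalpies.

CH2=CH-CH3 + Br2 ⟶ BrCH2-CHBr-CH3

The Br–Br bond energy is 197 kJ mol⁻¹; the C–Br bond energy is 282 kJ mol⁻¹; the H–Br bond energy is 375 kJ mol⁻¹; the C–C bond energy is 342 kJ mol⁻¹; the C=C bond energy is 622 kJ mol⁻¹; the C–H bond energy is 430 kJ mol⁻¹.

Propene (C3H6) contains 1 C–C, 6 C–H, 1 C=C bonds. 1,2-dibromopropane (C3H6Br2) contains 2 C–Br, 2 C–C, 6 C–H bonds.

Bonds broken (reactants):
  Br–Br: 1 × 197 = 197
  C–C: 1 × 342 = 342
  C–H: 6 × 430 = 2580
  C=C: 1 × 622 = 622
  Σ(broken) = 3741 kJ
Bonds formed (products):
  C–Br: 2 × 282 = 564
  C–C: 2 × 342 = 684
  C–H: 6 × 430 = 2580
  Σ(formed) = 3828 kJ
ΔH = Σ(broken) − Σ(formed) = 3741 − 3828 = −87 kJ

ΔH ≈ −87 kJ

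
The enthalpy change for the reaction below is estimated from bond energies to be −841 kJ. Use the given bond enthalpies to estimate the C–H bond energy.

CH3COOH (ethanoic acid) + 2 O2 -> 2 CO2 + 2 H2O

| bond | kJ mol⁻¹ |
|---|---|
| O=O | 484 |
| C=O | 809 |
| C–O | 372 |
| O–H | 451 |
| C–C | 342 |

Let D be the C–H bond energy.
Σ(broken) = 1×342 + 3×D + 1×372 + 1×809 + 1×451 + 2×484 = 2942 + 3D
Σ(formed) = 4×809 + 4×451 = 5040
ΔH = Σ(broken) − Σ(formed) = (2942 + 3D) − (5040) = −2098 + 3D
Setting this equal to −841 kJ gives 3D = 1257, so D = 419 kJ/mol.

D(C–H) ≈ 419 kJ/mol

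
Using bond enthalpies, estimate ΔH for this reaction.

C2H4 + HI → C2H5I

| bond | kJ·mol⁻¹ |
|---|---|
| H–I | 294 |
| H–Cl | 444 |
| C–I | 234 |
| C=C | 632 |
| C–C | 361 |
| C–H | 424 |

ΔH ≈ −93 kJ

Bonds broken (reactants):
  C–H: 4 × 424 = 1696
  C=C: 1 × 632 = 632
  H–I: 1 × 294 = 294
  Σ(broken) = 2622 kJ
Bonds formed (products):
  C–C: 1 × 361 = 361
  C–H: 5 × 424 = 2120
  C–I: 1 × 234 = 234
  Σ(formed) = 2715 kJ
ΔH = Σ(broken) − Σ(formed) = 2622 − 2715 = −93 kJ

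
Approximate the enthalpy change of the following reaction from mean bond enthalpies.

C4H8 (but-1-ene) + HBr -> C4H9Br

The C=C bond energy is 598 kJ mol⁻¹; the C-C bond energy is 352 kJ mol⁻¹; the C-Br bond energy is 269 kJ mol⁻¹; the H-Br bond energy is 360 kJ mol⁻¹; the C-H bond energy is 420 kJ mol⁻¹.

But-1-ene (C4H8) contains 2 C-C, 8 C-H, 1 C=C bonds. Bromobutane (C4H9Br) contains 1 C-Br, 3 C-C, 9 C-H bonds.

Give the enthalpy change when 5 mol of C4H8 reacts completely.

Bonds broken (reactants):
  C-C: 2 × 352 = 704
  C-H: 8 × 420 = 3360
  C=C: 1 × 598 = 598
  H-Br: 1 × 360 = 360
  Σ(broken) = 5022 kJ
Bonds formed (products):
  C-Br: 1 × 269 = 269
  C-C: 3 × 352 = 1056
  C-H: 9 × 420 = 3780
  Σ(formed) = 5105 kJ
ΔH = Σ(broken) − Σ(formed) = 5022 − 5105 = −83 kJ
For 5× the reaction as written: 5 × (−83) = −415 kJ

ΔH = −415 kJ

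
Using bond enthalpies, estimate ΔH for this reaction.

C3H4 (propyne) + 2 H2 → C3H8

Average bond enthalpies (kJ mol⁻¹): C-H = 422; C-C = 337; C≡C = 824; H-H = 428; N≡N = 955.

ΔH ≈ −345 kJ

Bonds broken (reactants):
  C≡C: 1 × 824 = 824
  C-C: 1 × 337 = 337
  C-H: 4 × 422 = 1688
  H-H: 2 × 428 = 856
  Σ(broken) = 3705 kJ
Bonds formed (products):
  C-C: 2 × 337 = 674
  C-H: 8 × 422 = 3376
  Σ(formed) = 4050 kJ
ΔH = Σ(broken) − Σ(formed) = 3705 − 4050 = −345 kJ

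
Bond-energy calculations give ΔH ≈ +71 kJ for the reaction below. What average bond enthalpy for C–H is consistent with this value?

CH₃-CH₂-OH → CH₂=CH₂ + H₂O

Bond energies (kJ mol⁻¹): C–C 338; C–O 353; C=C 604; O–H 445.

Let D be the C–H bond energy.
Σ(broken) = 1×338 + 5×D + 1×353 + 1×445 = 1136 + 5D
Σ(formed) = 4×D + 1×604 + 2×445 = 1494 + 4D
ΔH = Σ(broken) − Σ(formed) = (1136 + 5D) − (1494 + 4D) = −358 + D
Setting this equal to +71 kJ gives D = 429 kJ/mol.

D(C–H) ≈ 429 kJ/mol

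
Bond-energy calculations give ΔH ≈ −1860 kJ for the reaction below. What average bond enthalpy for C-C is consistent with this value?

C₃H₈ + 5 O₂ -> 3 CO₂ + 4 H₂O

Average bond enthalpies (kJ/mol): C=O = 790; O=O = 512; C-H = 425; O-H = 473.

D(C-C) ≈ 352 kJ/mol

Let D be the C-C bond energy.
Σ(broken) = 2×D + 8×425 + 5×512 = 5960 + 2D
Σ(formed) = 6×790 + 8×473 = 8524
ΔH = Σ(broken) − Σ(formed) = (5960 + 2D) − (8524) = −2564 + 2D
Setting this equal to −1860 kJ gives 2D = 704, so D = 352 kJ/mol.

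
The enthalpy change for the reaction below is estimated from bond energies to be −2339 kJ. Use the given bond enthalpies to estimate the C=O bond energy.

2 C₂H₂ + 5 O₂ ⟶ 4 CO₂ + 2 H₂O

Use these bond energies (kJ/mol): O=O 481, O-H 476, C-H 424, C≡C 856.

D(C=O) ≈ 781 kJ/mol

Let D be the C=O bond energy.
Σ(broken) = 2×856 + 4×424 + 5×481 = 5813
Σ(formed) = 8×D + 4×476 = 1904 + 8D
ΔH = Σ(broken) − Σ(formed) = (5813) − (1904 + 8D) = +3909 − 8D
Setting this equal to −2339 kJ gives 8D = 6248, so D = 781 kJ/mol.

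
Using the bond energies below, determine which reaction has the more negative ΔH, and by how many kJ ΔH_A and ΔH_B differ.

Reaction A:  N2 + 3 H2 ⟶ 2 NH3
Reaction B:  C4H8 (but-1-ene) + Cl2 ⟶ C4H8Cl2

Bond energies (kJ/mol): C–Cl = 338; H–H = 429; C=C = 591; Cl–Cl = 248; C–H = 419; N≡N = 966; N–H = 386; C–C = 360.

Reaction B, by 134 kJ

Reaction A:
  Bonds broken (reactants):
    H–H: 3 × 429 = 1287
    N≡N: 1 × 966 = 966
    Σ(broken) = 2253 kJ
  Bonds formed (products):
    N–H: 6 × 386 = 2316
    Σ(formed) = 2316 kJ
  ΔH_A = 2253 − 2316 = −63 kJ
Reaction B:
  Bonds broken (reactants):
    C–C: 2 × 360 = 720
    C–H: 8 × 419 = 3352
    C=C: 1 × 591 = 591
    Cl–Cl: 1 × 248 = 248
    Σ(broken) = 4911 kJ
  Bonds formed (products):
    C–C: 3 × 360 = 1080
    C–Cl: 2 × 338 = 676
    C–H: 8 × 419 = 3352
    Σ(formed) = 5108 kJ
  ΔH_B = 4911 − 5108 = −197 kJ
ΔH_A − ΔH_B = +134 kJ, so reaction B has the more negative ΔH; |ΔH_A − ΔH_B| = 134 kJ.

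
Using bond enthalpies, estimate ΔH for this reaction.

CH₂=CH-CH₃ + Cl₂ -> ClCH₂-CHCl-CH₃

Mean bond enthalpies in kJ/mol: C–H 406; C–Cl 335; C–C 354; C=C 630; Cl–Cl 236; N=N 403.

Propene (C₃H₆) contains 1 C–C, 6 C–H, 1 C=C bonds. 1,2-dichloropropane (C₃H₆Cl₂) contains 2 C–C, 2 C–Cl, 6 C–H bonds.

Bonds broken (reactants):
  C–C: 1 × 354 = 354
  C–H: 6 × 406 = 2436
  C=C: 1 × 630 = 630
  Cl–Cl: 1 × 236 = 236
  Σ(broken) = 3656 kJ
Bonds formed (products):
  C–C: 2 × 354 = 708
  C–Cl: 2 × 335 = 670
  C–H: 6 × 406 = 2436
  Σ(formed) = 3814 kJ
ΔH = Σ(broken) − Σ(formed) = 3656 − 3814 = −158 kJ

ΔH ≈ −158 kJ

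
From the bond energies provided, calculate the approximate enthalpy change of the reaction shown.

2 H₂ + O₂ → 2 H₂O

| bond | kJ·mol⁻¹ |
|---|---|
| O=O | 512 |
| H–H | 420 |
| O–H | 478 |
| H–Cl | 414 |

ΔH ≈ −560 kJ

Bonds broken (reactants):
  H–H: 2 × 420 = 840
  O=O: 1 × 512 = 512
  Σ(broken) = 1352 kJ
Bonds formed (products):
  O–H: 4 × 478 = 1912
  Σ(formed) = 1912 kJ
ΔH = Σ(broken) − Σ(formed) = 1352 − 1912 = −560 kJ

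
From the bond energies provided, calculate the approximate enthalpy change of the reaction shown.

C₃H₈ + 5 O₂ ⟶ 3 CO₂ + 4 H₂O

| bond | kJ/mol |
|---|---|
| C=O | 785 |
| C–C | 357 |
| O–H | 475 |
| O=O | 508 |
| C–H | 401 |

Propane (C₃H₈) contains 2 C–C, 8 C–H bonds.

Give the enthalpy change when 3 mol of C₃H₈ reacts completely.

Bonds broken (reactants):
  C–C: 2 × 357 = 714
  C–H: 8 × 401 = 3208
  O=O: 5 × 508 = 2540
  Σ(broken) = 6462 kJ
Bonds formed (products):
  C=O: 6 × 785 = 4710
  O–H: 8 × 475 = 3800
  Σ(formed) = 8510 kJ
ΔH = Σ(broken) − Σ(formed) = 6462 − 8510 = −2048 kJ
For 3× the reaction as written: 3 × (−2048) = −6144 kJ

ΔH = −6144 kJ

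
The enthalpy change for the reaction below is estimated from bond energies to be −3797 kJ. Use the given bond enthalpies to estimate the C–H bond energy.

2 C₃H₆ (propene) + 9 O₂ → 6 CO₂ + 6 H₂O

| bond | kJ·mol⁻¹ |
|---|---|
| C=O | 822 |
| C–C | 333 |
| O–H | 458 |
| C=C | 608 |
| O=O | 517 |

Let D be the C–H bond energy.
Σ(broken) = 2×333 + 12×D + 2×608 + 9×517 = 6535 + 12D
Σ(formed) = 12×822 + 12×458 = 15360
ΔH = Σ(broken) − Σ(formed) = (6535 + 12D) − (15360) = −8825 + 12D
Setting this equal to −3797 kJ gives 12D = 5028, so D = 419 kJ/mol.

D(C–H) ≈ 419 kJ/mol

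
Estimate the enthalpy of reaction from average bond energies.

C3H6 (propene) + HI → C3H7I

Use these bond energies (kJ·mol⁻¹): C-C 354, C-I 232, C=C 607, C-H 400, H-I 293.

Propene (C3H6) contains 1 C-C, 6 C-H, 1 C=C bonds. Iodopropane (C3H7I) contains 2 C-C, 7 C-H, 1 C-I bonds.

ΔH ≈ −86 kJ

Bonds broken (reactants):
  C-C: 1 × 354 = 354
  C-H: 6 × 400 = 2400
  C=C: 1 × 607 = 607
  H-I: 1 × 293 = 293
  Σ(broken) = 3654 kJ
Bonds formed (products):
  C-C: 2 × 354 = 708
  C-H: 7 × 400 = 2800
  C-I: 1 × 232 = 232
  Σ(formed) = 3740 kJ
ΔH = Σ(broken) − Σ(formed) = 3654 − 3740 = −86 kJ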